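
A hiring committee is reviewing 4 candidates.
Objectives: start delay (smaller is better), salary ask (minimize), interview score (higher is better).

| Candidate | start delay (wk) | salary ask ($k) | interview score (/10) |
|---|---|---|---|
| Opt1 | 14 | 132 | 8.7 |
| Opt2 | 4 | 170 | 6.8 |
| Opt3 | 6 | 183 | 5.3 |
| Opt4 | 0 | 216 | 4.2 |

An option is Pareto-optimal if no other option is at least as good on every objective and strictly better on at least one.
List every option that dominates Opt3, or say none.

Opt2: start delay 4≤6, salary ask 170≤183, interview score 6.8≥5.3 — dominates Opt3.
Others (Opt1, Opt4) are each worse than Opt3 on at least one objective.

Opt2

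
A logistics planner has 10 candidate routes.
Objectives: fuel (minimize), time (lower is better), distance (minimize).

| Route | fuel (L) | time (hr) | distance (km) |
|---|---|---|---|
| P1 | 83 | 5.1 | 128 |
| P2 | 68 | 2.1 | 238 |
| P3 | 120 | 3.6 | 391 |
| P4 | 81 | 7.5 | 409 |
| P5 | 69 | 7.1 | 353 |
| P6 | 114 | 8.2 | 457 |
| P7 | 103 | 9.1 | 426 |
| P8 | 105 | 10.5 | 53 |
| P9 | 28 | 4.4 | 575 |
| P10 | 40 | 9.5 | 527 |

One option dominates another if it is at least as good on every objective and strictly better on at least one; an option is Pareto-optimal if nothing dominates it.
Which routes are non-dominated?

P1, P2, P8, P9, P10

P1: not dominated.
P2: not dominated (best time).
P3: dominated by P2 (fuel 68≤120, time 2.1≤3.6, distance 238≤391).
P4: dominated by P2 (fuel 68≤81, time 2.1≤7.5, distance 238≤409).
P5: dominated by P2 (fuel 68≤69, time 2.1≤7.1, distance 238≤353).
P6: dominated by P1 (fuel 83≤114, time 5.1≤8.2, distance 128≤457).
P7: dominated by P1 (fuel 83≤103, time 5.1≤9.1, distance 128≤426).
P8: not dominated (best distance).
P9: not dominated (best fuel).
P10: not dominated.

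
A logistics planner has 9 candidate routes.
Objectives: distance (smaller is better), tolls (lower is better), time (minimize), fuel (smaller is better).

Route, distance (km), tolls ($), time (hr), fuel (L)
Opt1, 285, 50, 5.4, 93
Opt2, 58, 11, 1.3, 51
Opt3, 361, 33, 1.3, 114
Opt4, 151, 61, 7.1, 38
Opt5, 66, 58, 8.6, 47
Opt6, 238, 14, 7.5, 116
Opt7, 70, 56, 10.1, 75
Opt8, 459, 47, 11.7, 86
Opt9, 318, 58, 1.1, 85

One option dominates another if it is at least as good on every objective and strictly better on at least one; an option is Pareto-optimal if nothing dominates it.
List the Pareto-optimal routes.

Opt1: dominated by Opt2 (distance 58≤285, tolls 11≤50, time 1.3≤5.4, fuel 51≤93).
Opt2: not dominated (best distance).
Opt3: dominated by Opt2 (distance 58≤361, tolls 11≤33, time 1.3≤1.3, fuel 51≤114).
Opt4: not dominated (best fuel).
Opt5: not dominated.
Opt6: dominated by Opt2 (distance 58≤238, tolls 11≤14, time 1.3≤7.5, fuel 51≤116).
Opt7: dominated by Opt2 (distance 58≤70, tolls 11≤56, time 1.3≤10.1, fuel 51≤75).
Opt8: dominated by Opt2 (distance 58≤459, tolls 11≤47, time 1.3≤11.7, fuel 51≤86).
Opt9: not dominated (best time).

Opt2, Opt4, Opt5, Opt9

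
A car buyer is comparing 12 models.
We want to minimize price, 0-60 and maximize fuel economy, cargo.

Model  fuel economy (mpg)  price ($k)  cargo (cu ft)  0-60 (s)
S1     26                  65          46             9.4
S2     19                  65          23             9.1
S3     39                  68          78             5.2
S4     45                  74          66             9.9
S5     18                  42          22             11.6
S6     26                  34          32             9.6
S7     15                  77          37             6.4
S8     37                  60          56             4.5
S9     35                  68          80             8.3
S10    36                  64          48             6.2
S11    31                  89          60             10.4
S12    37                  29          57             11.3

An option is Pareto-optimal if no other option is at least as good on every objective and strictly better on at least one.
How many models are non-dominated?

6

S1: dominated by S8 (fuel economy 37≥26, price 60≤65, cargo 56≥46, 0-60 4.5≤9.4).
S2: dominated by S8 (fuel economy 37≥19, price 60≤65, cargo 56≥23, 0-60 4.5≤9.1).
S3: not dominated.
S4: not dominated (best fuel economy).
S5: dominated by S6 (fuel economy 26≥18, price 34≤42, cargo 32≥22, 0-60 9.6≤11.6).
S6: not dominated.
S7: dominated by S3 (fuel economy 39≥15, price 68≤77, cargo 78≥37, 0-60 5.2≤6.4).
S8: not dominated (best 0-60).
S9: not dominated (best cargo).
S10: dominated by S8 (fuel economy 37≥36, price 60≤64, cargo 56≥48, 0-60 4.5≤6.2).
S11: dominated by S3 (fuel economy 39≥31, price 68≤89, cargo 78≥60, 0-60 5.2≤10.4).
S12: not dominated (best price).
Pareto-optimal: S3, S4, S6, S8, S9, S12 → 6.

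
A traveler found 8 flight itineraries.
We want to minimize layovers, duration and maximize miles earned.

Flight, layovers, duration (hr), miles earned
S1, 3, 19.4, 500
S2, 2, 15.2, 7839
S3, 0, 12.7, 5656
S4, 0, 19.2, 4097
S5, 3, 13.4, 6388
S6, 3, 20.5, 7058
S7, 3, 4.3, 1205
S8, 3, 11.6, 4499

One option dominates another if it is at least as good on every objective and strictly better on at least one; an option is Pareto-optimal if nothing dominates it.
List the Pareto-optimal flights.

S2, S3, S5, S7, S8

S1: dominated by S2 (layovers 2≤3, duration 15.2≤19.4, miles earned 7839≥500).
S2: not dominated (best miles earned).
S3: not dominated.
S4: dominated by S3 (layovers 0≤0, duration 12.7≤19.2, miles earned 5656≥4097).
S5: not dominated.
S6: dominated by S2 (layovers 2≤3, duration 15.2≤20.5, miles earned 7839≥7058).
S7: not dominated (best duration).
S8: not dominated.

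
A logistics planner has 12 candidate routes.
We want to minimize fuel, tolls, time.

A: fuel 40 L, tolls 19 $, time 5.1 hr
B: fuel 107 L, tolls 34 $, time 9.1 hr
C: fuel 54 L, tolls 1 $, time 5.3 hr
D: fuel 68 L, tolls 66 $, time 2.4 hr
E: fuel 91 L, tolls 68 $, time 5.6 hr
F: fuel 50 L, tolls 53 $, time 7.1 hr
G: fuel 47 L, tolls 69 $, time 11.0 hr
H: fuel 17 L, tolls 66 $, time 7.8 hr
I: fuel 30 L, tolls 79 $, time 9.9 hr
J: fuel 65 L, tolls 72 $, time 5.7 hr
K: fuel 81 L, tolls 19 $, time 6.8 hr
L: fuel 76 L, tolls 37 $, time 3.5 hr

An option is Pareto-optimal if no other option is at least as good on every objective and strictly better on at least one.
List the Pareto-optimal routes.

A: not dominated.
B: dominated by A (fuel 40≤107, tolls 19≤34, time 5.1≤9.1).
C: not dominated (best tolls).
D: not dominated (best time).
E: dominated by A (fuel 40≤91, tolls 19≤68, time 5.1≤5.6).
F: dominated by A (fuel 40≤50, tolls 19≤53, time 5.1≤7.1).
G: dominated by A (fuel 40≤47, tolls 19≤69, time 5.1≤11.0).
H: not dominated (best fuel).
I: dominated by H (fuel 17≤30, tolls 66≤79, time 7.8≤9.9).
J: dominated by A (fuel 40≤65, tolls 19≤72, time 5.1≤5.7).
K: dominated by A (fuel 40≤81, tolls 19≤19, time 5.1≤6.8).
L: not dominated.

A, C, D, H, L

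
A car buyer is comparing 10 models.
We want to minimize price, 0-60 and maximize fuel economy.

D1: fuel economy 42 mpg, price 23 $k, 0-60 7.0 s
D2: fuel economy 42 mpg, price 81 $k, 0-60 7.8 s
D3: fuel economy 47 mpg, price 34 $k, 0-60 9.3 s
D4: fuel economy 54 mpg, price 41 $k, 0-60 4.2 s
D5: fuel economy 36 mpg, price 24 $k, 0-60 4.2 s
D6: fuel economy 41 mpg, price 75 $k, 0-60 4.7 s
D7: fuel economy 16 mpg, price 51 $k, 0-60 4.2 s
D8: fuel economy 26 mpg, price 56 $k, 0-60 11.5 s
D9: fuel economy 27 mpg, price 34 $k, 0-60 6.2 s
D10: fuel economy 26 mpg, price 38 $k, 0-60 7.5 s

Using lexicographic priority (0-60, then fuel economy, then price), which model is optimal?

First minimize 0-60: best is 4.2, kept {D4, D5, D7}.
Then maximize fuel economy: best is 54, kept {D4}.

D4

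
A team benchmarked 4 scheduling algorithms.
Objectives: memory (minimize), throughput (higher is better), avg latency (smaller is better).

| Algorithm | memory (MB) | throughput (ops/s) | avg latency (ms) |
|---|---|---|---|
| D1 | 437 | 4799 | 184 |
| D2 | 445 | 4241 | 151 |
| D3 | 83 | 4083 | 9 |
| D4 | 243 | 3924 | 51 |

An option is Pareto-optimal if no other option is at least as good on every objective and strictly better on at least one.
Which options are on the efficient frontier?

D1, D2, D3

D1: not dominated (best throughput).
D2: not dominated.
D3: not dominated (best memory).
D4: dominated by D3 (memory 83≤243, throughput 4083≥3924, avg latency 9≤51).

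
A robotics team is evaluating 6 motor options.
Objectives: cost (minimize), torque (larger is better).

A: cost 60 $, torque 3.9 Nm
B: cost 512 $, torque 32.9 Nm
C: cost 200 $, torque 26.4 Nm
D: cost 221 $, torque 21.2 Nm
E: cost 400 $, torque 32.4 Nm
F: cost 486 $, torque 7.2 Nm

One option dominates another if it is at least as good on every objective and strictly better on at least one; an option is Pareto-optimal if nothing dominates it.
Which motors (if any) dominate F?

C: cost 200≤486, torque 26.4≥7.2 — dominates F.
D: cost 221≤486, torque 21.2≥7.2 — dominates F.
E: cost 400≤486, torque 32.4≥7.2 — dominates F.
Others (A, B) are each worse than F on at least one objective.

C, D, E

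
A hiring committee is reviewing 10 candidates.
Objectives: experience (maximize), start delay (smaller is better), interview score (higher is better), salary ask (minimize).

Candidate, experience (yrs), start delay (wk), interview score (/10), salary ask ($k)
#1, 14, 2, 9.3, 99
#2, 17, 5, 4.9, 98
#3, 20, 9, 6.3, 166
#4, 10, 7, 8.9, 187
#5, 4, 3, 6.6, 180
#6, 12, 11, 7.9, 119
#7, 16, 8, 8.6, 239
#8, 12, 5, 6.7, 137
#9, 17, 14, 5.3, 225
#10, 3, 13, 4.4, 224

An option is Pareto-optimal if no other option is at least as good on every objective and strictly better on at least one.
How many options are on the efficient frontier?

4

#1: not dominated (best start delay).
#2: not dominated (best salary ask).
#3: not dominated (best experience).
#4: dominated by #1 (experience 14≥10, start delay 2≤7, interview score 9.3≥8.9, salary ask 99≤187).
#5: dominated by #1 (experience 14≥4, start delay 2≤3, interview score 9.3≥6.6, salary ask 99≤180).
#6: dominated by #1 (experience 14≥12, start delay 2≤11, interview score 9.3≥7.9, salary ask 99≤119).
#7: not dominated.
#8: dominated by #1 (experience 14≥12, start delay 2≤5, interview score 9.3≥6.7, salary ask 99≤137).
#9: dominated by #3 (experience 20≥17, start delay 9≤14, interview score 6.3≥5.3, salary ask 166≤225).
#10: dominated by #1 (experience 14≥3, start delay 2≤13, interview score 9.3≥4.4, salary ask 99≤224).
Pareto-optimal: #1, #2, #3, #7 → 4.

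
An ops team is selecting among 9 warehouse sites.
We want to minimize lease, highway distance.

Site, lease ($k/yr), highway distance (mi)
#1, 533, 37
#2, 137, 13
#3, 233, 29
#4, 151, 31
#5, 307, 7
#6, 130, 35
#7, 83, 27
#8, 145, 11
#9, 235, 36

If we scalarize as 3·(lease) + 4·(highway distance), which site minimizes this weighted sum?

#1: 3·533 + 4·37 = 1747
#2: 3·137 + 4·13 = 463
#3: 3·233 + 4·29 = 815
#4: 3·151 + 4·31 = 577
#5: 3·307 + 4·7 = 949
#6: 3·130 + 4·35 = 530
#7: 3·83 + 4·27 = 357
#8: 3·145 + 4·11 = 479
#9: 3·235 + 4·36 = 849
Lowest: #7 at 357.

#7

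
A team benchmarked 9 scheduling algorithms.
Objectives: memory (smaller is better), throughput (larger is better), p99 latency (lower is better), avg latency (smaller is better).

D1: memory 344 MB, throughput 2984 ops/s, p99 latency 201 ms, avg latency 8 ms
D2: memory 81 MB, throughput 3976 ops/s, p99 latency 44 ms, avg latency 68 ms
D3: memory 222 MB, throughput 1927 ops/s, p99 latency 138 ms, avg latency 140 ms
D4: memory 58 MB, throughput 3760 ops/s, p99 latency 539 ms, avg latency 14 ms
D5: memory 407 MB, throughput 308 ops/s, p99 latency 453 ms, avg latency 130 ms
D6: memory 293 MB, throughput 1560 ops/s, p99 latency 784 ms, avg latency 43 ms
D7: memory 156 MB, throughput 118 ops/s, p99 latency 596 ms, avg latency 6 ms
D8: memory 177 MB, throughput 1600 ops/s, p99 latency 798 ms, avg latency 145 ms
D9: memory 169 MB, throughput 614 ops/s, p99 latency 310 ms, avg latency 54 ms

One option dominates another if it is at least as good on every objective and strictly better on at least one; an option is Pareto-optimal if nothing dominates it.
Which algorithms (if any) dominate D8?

D2: memory 81≤177, throughput 3976≥1600, p99 latency 44≤798, avg latency 68≤145 — dominates D8.
D4: memory 58≤177, throughput 3760≥1600, p99 latency 539≤798, avg latency 14≤145 — dominates D8.
Others (D1, D3, D5, D6, D7, D9) are each worse than D8 on at least one objective.

D2, D4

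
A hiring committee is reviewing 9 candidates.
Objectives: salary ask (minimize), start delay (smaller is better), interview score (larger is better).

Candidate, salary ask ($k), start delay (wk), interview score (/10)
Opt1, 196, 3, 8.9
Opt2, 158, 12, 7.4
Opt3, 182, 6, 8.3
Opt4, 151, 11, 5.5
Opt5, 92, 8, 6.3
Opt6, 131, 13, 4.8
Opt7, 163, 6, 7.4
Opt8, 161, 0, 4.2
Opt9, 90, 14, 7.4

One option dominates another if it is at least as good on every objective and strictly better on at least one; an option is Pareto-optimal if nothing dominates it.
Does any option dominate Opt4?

Yes

Opt5 vs Opt4: salary ask 92≤151, start delay 8≤11, interview score 6.3≥5.5 — Opt5 is at least as good on every objective and strictly better on at least one, so Opt5 dominates Opt4.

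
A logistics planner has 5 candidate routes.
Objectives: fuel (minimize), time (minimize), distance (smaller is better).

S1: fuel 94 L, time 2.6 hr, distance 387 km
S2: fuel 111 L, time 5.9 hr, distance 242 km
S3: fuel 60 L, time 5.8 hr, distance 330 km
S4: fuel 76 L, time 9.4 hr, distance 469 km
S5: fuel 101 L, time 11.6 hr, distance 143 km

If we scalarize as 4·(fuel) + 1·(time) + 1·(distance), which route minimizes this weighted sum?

S1: 4·94 + 1·2.6 + 1·387 = 765.6
S2: 4·111 + 1·5.9 + 1·242 = 691.9
S3: 4·60 + 1·5.8 + 1·330 = 575.8
S4: 4·76 + 1·9.4 + 1·469 = 782.4
S5: 4·101 + 1·11.6 + 1·143 = 558.6
Lowest: S5 at 558.6.

S5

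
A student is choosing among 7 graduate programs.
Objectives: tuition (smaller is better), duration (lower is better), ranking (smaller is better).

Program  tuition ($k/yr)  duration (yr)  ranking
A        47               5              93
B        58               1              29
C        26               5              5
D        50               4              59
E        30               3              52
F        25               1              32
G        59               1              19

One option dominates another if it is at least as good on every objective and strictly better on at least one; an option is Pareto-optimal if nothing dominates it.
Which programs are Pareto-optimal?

A: dominated by C (tuition 26≤47, duration 5≤5, ranking 5≤93).
B: not dominated.
C: not dominated (best ranking).
D: dominated by E (tuition 30≤50, duration 3≤4, ranking 52≤59).
E: dominated by F (tuition 25≤30, duration 1≤3, ranking 32≤52).
F: not dominated (best tuition).
G: not dominated.

B, C, F, G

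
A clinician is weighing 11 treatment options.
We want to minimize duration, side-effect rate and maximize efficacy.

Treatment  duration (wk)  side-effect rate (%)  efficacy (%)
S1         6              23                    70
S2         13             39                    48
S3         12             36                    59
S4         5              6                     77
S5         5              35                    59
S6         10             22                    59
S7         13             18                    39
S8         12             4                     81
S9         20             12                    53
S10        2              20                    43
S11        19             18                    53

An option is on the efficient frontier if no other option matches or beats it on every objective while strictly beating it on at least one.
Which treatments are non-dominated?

S4, S8, S10

S1: dominated by S4 (duration 5≤6, side-effect rate 6≤23, efficacy 77≥70).
S2: dominated by S1 (duration 6≤13, side-effect rate 23≤39, efficacy 70≥48).
S3: dominated by S1 (duration 6≤12, side-effect rate 23≤36, efficacy 70≥59).
S4: not dominated.
S5: dominated by S4 (duration 5≤5, side-effect rate 6≤35, efficacy 77≥59).
S6: dominated by S4 (duration 5≤10, side-effect rate 6≤22, efficacy 77≥59).
S7: dominated by S4 (duration 5≤13, side-effect rate 6≤18, efficacy 77≥39).
S8: not dominated (best side-effect rate).
S9: dominated by S4 (duration 5≤20, side-effect rate 6≤12, efficacy 77≥53).
S10: not dominated (best duration).
S11: dominated by S4 (duration 5≤19, side-effect rate 6≤18, efficacy 77≥53).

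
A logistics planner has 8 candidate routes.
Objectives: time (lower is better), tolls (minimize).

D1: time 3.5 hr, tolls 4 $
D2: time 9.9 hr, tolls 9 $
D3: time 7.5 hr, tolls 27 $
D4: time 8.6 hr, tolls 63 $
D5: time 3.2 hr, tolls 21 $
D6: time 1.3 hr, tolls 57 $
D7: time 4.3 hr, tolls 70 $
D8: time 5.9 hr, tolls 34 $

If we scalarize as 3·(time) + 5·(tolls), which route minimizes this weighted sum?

D1

D1: 3·3.5 + 5·4 = 30.5
D2: 3·9.9 + 5·9 = 74.7
D3: 3·7.5 + 5·27 = 157.5
D4: 3·8.6 + 5·63 = 340.8
D5: 3·3.2 + 5·21 = 114.6
D6: 3·1.3 + 5·57 = 288.9
D7: 3·4.3 + 5·70 = 362.9
D8: 3·5.9 + 5·34 = 187.7
Lowest: D1 at 30.5.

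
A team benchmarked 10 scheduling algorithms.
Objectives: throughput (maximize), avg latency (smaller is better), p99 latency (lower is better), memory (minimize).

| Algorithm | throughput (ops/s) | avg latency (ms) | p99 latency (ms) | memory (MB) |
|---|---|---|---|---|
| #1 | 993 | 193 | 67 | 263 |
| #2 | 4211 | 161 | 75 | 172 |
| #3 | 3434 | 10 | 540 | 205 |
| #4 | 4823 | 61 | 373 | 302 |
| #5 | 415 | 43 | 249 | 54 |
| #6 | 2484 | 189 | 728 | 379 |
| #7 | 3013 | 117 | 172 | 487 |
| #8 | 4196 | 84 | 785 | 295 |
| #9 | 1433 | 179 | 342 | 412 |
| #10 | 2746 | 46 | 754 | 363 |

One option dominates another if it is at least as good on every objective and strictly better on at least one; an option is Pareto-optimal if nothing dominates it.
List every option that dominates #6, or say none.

#2: throughput 4211≥2484, avg latency 161≤189, p99 latency 75≤728, memory 172≤379 — dominates #6.
#3: throughput 3434≥2484, avg latency 10≤189, p99 latency 540≤728, memory 205≤379 — dominates #6.
#4: throughput 4823≥2484, avg latency 61≤189, p99 latency 373≤728, memory 302≤379 — dominates #6.
Others (#1, #5, #7, #8, #9, #10) are each worse than #6 on at least one objective.

#2, #3, #4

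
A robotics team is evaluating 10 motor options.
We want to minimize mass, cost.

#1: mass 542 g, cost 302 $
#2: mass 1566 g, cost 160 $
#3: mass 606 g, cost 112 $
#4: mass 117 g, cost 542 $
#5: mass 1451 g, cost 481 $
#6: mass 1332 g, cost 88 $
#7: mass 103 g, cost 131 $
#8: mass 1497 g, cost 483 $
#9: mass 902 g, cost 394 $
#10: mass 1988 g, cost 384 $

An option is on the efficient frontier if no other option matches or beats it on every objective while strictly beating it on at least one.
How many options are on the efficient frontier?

#1: dominated by #7 (mass 103≤542, cost 131≤302).
#2: dominated by #3 (mass 606≤1566, cost 112≤160).
#3: not dominated.
#4: dominated by #7 (mass 103≤117, cost 131≤542).
#5: dominated by #1 (mass 542≤1451, cost 302≤481).
#6: not dominated (best cost).
#7: not dominated (best mass).
#8: dominated by #1 (mass 542≤1497, cost 302≤483).
#9: dominated by #1 (mass 542≤902, cost 302≤394).
#10: dominated by #1 (mass 542≤1988, cost 302≤384).
Pareto-optimal: #3, #6, #7 → 3.

3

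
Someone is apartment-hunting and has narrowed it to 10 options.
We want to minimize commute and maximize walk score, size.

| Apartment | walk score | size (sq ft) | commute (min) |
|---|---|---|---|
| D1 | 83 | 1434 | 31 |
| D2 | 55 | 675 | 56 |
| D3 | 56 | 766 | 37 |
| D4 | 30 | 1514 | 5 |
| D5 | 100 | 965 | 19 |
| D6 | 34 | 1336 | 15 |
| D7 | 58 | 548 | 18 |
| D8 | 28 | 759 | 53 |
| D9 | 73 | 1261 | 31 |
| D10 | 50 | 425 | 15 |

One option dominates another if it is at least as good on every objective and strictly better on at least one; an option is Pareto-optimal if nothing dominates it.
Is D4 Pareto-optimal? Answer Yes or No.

D1: worse on size (1434 vs 1514).
D2: worse on size (675 vs 1514).
D3: worse on size (766 vs 1514).
D5: worse on size (965 vs 1514).
D6: worse on size (1336 vs 1514).
D7: worse on size (548 vs 1514).
D8: worse on walk score (28 vs 30).
D9: worse on size (1261 vs 1514).
D10: worse on size (425 vs 1514).
No option is at least as good as D4 on every objective and strictly better on one.

Yes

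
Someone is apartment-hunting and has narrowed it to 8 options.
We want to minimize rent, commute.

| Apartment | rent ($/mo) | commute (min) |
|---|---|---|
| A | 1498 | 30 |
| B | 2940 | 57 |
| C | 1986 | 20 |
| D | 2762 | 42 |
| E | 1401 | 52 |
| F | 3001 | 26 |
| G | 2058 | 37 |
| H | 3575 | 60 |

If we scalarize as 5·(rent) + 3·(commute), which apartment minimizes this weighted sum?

E

A: 5·1498 + 3·30 = 7580
B: 5·2940 + 3·57 = 14871
C: 5·1986 + 3·20 = 9990
D: 5·2762 + 3·42 = 13936
E: 5·1401 + 3·52 = 7161
F: 5·3001 + 3·26 = 15083
G: 5·2058 + 3·37 = 10401
H: 5·3575 + 3·60 = 18055
Lowest: E at 7161.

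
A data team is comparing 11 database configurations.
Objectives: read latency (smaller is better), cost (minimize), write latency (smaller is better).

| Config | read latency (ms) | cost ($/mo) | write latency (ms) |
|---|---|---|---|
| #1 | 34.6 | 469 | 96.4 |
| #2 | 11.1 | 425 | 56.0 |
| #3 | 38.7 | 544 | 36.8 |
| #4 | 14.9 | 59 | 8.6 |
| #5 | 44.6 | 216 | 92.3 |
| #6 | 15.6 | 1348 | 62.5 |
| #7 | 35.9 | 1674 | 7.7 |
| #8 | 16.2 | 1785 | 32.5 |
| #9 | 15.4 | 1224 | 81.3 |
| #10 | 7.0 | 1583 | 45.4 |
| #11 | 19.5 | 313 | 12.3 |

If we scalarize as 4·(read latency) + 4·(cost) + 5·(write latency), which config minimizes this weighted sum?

#4

#1: 4·34.6 + 4·469 + 5·96.4 = 2496.4
#2: 4·11.1 + 4·425 + 5·56.0 = 2024.4
#3: 4·38.7 + 4·544 + 5·36.8 = 2514.8
#4: 4·14.9 + 4·59 + 5·8.6 = 338.6
#5: 4·44.6 + 4·216 + 5·92.3 = 1503.9
#6: 4·15.6 + 4·1348 + 5·62.5 = 5766.9
#7: 4·35.9 + 4·1674 + 5·7.7 = 6878.1
#8: 4·16.2 + 4·1785 + 5·32.5 = 7367.3
#9: 4·15.4 + 4·1224 + 5·81.3 = 5364.1
#10: 4·7.0 + 4·1583 + 5·45.4 = 6587.0
#11: 4·19.5 + 4·313 + 5·12.3 = 1391.5
Lowest: #4 at 338.6.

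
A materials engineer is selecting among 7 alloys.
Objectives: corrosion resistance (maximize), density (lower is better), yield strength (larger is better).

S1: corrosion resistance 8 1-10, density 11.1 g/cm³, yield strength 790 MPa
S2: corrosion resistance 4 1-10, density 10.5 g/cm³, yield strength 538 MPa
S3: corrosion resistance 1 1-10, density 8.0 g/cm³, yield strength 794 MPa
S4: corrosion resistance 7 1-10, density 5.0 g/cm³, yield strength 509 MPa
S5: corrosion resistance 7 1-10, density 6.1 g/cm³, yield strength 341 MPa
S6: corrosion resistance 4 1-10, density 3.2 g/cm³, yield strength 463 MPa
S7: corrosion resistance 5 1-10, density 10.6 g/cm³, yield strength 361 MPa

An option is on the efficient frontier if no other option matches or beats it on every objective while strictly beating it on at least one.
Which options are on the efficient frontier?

S1, S2, S3, S4, S6

S1: not dominated (best corrosion resistance).
S2: not dominated.
S3: not dominated (best yield strength).
S4: not dominated.
S5: dominated by S4 (corrosion resistance 7≥7, density 5.0≤6.1, yield strength 509≥341).
S6: not dominated (best density).
S7: dominated by S4 (corrosion resistance 7≥5, density 5.0≤10.6, yield strength 509≥361).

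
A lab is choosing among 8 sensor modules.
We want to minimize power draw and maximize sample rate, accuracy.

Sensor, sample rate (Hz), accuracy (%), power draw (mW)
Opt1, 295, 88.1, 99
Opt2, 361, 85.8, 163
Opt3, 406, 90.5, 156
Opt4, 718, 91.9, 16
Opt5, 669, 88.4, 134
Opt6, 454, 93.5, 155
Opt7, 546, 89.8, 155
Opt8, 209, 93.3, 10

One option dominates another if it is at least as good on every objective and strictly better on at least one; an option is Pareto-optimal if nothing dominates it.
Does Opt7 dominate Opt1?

Opt7 vs Opt1: Opt7 is worse on power draw (155 vs 99), so it does not dominate Opt1.

No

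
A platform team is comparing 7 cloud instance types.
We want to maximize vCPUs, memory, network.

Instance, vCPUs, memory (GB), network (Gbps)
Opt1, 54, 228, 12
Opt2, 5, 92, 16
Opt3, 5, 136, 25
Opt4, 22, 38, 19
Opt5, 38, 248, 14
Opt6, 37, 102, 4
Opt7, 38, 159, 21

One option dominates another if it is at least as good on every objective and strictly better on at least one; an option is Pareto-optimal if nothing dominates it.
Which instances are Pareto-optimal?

Opt1, Opt3, Opt5, Opt7

Opt1: not dominated (best vCPUs).
Opt2: dominated by Opt3 (vCPUs 5≥5, memory 136≥92, network 25≥16).
Opt3: not dominated (best network).
Opt4: dominated by Opt7 (vCPUs 38≥22, memory 159≥38, network 21≥19).
Opt5: not dominated (best memory).
Opt6: dominated by Opt1 (vCPUs 54≥37, memory 228≥102, network 12≥4).
Opt7: not dominated.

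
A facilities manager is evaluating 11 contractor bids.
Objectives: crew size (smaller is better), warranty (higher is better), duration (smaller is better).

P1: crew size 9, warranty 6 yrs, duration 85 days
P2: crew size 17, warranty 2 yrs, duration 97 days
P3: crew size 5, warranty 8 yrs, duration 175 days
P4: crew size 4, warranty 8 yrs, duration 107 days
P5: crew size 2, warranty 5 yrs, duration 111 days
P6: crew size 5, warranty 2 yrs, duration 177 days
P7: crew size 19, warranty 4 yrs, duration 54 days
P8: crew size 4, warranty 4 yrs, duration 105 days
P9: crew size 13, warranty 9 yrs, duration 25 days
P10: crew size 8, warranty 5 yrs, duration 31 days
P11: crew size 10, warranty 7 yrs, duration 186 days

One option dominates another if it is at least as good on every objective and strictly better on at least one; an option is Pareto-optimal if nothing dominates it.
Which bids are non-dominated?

P1: not dominated.
P2: dominated by P1 (crew size 9≤17, warranty 6≥2, duration 85≤97).
P3: dominated by P4 (crew size 4≤5, warranty 8≥8, duration 107≤175).
P4: not dominated.
P5: not dominated (best crew size).
P6: dominated by P3 (crew size 5≤5, warranty 8≥2, duration 175≤177).
P7: dominated by P9 (crew size 13≤19, warranty 9≥4, duration 25≤54).
P8: not dominated.
P9: not dominated (best warranty).
P10: not dominated.
P11: dominated by P3 (crew size 5≤10, warranty 8≥7, duration 175≤186).

P1, P4, P5, P8, P9, P10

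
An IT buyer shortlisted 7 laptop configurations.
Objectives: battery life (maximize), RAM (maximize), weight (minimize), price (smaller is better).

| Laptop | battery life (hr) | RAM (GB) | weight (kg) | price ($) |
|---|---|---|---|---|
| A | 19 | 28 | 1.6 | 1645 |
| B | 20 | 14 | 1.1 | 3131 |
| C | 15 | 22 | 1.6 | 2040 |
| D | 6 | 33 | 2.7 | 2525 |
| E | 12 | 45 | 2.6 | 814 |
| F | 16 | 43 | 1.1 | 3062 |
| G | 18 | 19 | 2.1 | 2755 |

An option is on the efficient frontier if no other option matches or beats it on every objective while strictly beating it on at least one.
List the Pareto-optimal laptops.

A: not dominated.
B: not dominated (best battery life).
C: dominated by A (battery life 19≥15, RAM 28≥22, weight 1.6≤1.6, price 1645≤2040).
D: dominated by E (battery life 12≥6, RAM 45≥33, weight 2.6≤2.7, price 814≤2525).
E: not dominated (best RAM).
F: not dominated.
G: dominated by A (battery life 19≥18, RAM 28≥19, weight 1.6≤2.1, price 1645≤2755).

A, B, E, F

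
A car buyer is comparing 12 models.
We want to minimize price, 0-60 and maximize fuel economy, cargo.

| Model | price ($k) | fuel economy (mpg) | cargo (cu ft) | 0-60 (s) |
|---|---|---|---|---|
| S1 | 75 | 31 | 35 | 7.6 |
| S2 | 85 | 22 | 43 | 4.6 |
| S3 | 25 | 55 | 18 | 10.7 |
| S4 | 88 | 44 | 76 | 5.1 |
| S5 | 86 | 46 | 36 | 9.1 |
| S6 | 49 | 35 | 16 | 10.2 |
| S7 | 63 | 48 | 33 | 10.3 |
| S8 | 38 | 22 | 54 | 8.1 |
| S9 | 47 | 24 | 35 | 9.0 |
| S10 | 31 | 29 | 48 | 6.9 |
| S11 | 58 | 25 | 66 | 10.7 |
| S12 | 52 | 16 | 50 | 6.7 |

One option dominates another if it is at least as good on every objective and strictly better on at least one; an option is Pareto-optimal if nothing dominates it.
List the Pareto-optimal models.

S1: not dominated.
S2: not dominated (best 0-60).
S3: not dominated (best price).
S4: not dominated (best cargo).
S5: not dominated.
S6: not dominated.
S7: not dominated.
S8: not dominated.
S9: dominated by S10 (price 31≤47, fuel economy 29≥24, cargo 48≥35, 0-60 6.9≤9.0).
S10: not dominated.
S11: not dominated.
S12: not dominated.

S1, S2, S3, S4, S5, S6, S7, S8, S10, S11, S12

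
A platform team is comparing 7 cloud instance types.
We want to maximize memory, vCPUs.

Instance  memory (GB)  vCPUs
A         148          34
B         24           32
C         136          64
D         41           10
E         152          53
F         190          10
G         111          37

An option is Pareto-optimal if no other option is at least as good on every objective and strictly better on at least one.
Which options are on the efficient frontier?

C, E, F

A: dominated by E (memory 152≥148, vCPUs 53≥34).
B: dominated by A (memory 148≥24, vCPUs 34≥32).
C: not dominated (best vCPUs).
D: dominated by A (memory 148≥41, vCPUs 34≥10).
E: not dominated.
F: not dominated (best memory).
G: dominated by C (memory 136≥111, vCPUs 64≥37).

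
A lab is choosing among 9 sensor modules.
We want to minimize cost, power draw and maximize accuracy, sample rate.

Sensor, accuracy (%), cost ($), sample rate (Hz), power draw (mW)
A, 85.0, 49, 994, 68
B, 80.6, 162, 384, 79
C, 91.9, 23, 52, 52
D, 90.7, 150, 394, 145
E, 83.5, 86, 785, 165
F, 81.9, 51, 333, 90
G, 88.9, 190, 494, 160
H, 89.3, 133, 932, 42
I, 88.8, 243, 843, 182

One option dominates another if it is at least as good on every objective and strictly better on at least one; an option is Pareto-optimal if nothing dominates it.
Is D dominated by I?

I vs D: I is worse on accuracy (88.8 vs 90.7), so it does not dominate D.

No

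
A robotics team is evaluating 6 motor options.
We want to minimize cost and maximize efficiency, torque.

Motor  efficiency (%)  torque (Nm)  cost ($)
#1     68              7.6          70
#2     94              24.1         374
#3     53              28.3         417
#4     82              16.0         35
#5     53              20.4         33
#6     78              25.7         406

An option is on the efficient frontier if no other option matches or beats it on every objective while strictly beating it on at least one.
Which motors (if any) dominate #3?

none

#1: worse on torque (7.6 vs 28.3).
#2: worse on torque (24.1 vs 28.3).
#4: worse on torque (16.0 vs 28.3).
#5: worse on torque (20.4 vs 28.3).
#6: worse on torque (25.7 vs 28.3).
No option dominates #3.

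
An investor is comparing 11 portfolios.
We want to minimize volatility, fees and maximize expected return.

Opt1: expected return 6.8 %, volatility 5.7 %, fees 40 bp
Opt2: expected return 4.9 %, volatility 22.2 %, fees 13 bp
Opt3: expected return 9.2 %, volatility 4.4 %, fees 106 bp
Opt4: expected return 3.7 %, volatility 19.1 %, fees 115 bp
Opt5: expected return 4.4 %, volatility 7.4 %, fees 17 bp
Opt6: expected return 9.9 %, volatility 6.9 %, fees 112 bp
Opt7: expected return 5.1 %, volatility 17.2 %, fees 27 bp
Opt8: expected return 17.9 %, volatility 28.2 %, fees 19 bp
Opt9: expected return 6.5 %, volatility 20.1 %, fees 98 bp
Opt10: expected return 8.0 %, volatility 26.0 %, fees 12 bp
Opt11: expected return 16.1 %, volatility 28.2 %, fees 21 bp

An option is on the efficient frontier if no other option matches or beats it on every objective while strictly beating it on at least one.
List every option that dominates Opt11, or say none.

Opt8: expected return 17.9≥16.1, volatility 28.2≤28.2, fees 19≤21 — dominates Opt11.
Others (Opt1, Opt2, Opt3, Opt4, Opt5, Opt6, Opt7, Opt9, Opt10) are each worse than Opt11 on at least one objective.

Opt8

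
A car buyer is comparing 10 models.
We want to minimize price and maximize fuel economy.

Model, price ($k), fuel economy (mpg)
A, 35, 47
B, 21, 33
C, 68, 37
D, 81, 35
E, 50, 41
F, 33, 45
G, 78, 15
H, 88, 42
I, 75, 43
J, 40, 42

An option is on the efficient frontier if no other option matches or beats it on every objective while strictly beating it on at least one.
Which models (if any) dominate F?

A: worse on price (35 vs 33).
B: worse on fuel economy (33 vs 45).
C: worse on price (68 vs 33).
D: worse on price (81 vs 33).
E: worse on price (50 vs 33).
G: worse on price (78 vs 33).
H: worse on price (88 vs 33).
I: worse on price (75 vs 33).
J: worse on price (40 vs 33).
No option dominates F.

none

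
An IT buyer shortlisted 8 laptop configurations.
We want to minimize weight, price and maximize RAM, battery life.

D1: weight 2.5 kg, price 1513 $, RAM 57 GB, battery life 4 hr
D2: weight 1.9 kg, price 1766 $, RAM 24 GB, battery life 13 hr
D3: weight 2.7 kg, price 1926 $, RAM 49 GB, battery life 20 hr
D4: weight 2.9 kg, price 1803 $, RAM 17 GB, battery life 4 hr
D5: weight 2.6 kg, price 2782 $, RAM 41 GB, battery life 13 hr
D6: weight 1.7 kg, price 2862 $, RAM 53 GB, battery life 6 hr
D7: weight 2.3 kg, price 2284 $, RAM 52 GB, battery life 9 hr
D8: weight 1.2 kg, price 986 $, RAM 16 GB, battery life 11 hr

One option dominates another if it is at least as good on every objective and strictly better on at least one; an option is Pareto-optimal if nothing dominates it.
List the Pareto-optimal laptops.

D1: not dominated (best RAM).
D2: not dominated.
D3: not dominated (best battery life).
D4: dominated by D1 (weight 2.5≤2.9, price 1513≤1803, RAM 57≥17, battery life 4≥4).
D5: not dominated.
D6: not dominated.
D7: not dominated.
D8: not dominated (best weight).

D1, D2, D3, D5, D6, D7, D8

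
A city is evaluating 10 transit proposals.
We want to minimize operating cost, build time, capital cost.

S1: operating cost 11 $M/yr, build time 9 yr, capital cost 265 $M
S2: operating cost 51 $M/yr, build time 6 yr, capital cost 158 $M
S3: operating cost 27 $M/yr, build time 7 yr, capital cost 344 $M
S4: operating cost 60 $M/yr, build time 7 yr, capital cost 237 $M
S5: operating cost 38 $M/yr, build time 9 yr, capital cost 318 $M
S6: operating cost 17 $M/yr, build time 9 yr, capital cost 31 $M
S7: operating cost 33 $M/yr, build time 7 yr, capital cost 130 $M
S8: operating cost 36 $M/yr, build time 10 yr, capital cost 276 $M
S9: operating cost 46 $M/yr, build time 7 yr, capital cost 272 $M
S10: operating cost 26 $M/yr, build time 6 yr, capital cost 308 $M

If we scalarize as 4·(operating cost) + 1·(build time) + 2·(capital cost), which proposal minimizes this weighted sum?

S6

S1: 4·11 + 1·9 + 2·265 = 583
S2: 4·51 + 1·6 + 2·158 = 526
S3: 4·27 + 1·7 + 2·344 = 803
S4: 4·60 + 1·7 + 2·237 = 721
S5: 4·38 + 1·9 + 2·318 = 797
S6: 4·17 + 1·9 + 2·31 = 139
S7: 4·33 + 1·7 + 2·130 = 399
S8: 4·36 + 1·10 + 2·276 = 706
S9: 4·46 + 1·7 + 2·272 = 735
S10: 4·26 + 1·6 + 2·308 = 726
Lowest: S6 at 139.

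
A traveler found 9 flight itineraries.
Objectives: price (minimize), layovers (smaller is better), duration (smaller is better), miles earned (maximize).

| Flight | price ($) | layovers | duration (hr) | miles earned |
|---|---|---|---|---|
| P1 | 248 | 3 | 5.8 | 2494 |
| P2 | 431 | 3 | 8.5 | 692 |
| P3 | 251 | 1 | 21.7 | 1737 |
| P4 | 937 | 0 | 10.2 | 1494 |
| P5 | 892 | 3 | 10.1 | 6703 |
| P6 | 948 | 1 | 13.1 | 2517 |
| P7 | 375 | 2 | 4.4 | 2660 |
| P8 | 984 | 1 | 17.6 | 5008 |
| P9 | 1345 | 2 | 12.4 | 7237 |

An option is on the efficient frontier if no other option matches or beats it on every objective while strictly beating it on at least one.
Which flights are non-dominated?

P1, P3, P4, P5, P6, P7, P8, P9

P1: not dominated (best price).
P2: dominated by P1 (price 248≤431, layovers 3≤3, duration 5.8≤8.5, miles earned 2494≥692).
P3: not dominated.
P4: not dominated (best layovers).
P5: not dominated.
P6: not dominated.
P7: not dominated (best duration).
P8: not dominated.
P9: not dominated (best miles earned).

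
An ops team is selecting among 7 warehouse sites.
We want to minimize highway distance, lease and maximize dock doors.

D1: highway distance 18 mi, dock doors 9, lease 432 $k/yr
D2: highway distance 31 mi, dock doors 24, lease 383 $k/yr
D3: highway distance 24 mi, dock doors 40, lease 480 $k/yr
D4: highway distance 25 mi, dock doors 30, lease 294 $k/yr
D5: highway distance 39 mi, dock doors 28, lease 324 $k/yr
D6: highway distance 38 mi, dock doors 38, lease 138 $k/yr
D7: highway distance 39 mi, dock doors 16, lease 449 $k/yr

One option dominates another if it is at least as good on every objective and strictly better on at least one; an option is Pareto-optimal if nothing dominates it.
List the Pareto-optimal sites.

D1, D3, D4, D6

D1: not dominated (best highway distance).
D2: dominated by D4 (highway distance 25≤31, dock doors 30≥24, lease 294≤383).
D3: not dominated (best dock doors).
D4: not dominated.
D5: dominated by D4 (highway distance 25≤39, dock doors 30≥28, lease 294≤324).
D6: not dominated (best lease).
D7: dominated by D2 (highway distance 31≤39, dock doors 24≥16, lease 383≤449).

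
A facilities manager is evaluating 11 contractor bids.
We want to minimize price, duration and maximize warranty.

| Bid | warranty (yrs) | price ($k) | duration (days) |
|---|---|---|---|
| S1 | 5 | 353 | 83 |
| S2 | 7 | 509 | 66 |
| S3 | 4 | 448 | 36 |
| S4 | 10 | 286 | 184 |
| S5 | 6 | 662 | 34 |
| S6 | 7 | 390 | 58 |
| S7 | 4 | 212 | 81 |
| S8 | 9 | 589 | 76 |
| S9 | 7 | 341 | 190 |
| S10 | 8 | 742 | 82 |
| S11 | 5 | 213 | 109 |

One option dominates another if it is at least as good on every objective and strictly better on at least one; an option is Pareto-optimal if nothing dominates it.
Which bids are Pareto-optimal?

S1: not dominated.
S2: dominated by S6 (warranty 7≥7, price 390≤509, duration 58≤66).
S3: not dominated.
S4: not dominated (best warranty).
S5: not dominated (best duration).
S6: not dominated.
S7: not dominated (best price).
S8: not dominated.
S9: dominated by S4 (warranty 10≥7, price 286≤341, duration 184≤190).
S10: dominated by S8 (warranty 9≥8, price 589≤742, duration 76≤82).
S11: not dominated.

S1, S3, S4, S5, S6, S7, S8, S11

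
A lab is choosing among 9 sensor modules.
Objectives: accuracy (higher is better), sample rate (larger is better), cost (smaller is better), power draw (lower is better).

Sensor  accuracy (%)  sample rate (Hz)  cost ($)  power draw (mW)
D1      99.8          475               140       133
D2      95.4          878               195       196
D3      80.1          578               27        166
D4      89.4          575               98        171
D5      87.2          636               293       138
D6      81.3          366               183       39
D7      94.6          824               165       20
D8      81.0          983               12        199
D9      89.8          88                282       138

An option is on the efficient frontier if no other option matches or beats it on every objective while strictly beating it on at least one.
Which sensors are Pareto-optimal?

D1, D2, D3, D4, D7, D8

D1: not dominated (best accuracy).
D2: not dominated.
D3: not dominated.
D4: not dominated.
D5: dominated by D7 (accuracy 94.6≥87.2, sample rate 824≥636, cost 165≤293, power draw 20≤138).
D6: dominated by D7 (accuracy 94.6≥81.3, sample rate 824≥366, cost 165≤183, power draw 20≤39).
D7: not dominated (best power draw).
D8: not dominated (best sample rate).
D9: dominated by D1 (accuracy 99.8≥89.8, sample rate 475≥88, cost 140≤282, power draw 133≤138).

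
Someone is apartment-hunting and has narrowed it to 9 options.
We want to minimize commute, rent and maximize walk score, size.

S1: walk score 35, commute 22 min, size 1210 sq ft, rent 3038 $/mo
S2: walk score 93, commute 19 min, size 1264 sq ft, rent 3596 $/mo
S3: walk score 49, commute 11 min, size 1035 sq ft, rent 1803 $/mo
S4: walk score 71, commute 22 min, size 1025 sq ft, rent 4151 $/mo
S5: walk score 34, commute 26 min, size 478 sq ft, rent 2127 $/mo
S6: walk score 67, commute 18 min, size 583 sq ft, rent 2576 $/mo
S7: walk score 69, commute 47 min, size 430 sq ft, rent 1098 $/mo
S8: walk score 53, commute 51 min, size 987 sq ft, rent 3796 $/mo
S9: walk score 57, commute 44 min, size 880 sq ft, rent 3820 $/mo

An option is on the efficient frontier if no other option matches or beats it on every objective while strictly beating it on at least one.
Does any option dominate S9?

Yes

S2 vs S9: walk score 93≥57, commute 19≤44, size 1264≥880, rent 3596≤3820 — S2 is at least as good on every objective and strictly better on at least one, so S2 dominates S9.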